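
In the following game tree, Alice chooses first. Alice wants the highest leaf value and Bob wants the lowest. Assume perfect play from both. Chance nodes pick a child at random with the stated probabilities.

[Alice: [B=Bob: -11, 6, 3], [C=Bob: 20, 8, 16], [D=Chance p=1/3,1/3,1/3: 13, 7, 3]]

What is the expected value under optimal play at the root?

B (Bob): min(-11, 6, 3) = -11
C (Bob): min(20, 8, 16) = 8
D (Chance): 1/3·13 + 1/3·7 + 1/3·3 = 7.67
Root (Alice): max(-11, 8, 7.67) = 8

8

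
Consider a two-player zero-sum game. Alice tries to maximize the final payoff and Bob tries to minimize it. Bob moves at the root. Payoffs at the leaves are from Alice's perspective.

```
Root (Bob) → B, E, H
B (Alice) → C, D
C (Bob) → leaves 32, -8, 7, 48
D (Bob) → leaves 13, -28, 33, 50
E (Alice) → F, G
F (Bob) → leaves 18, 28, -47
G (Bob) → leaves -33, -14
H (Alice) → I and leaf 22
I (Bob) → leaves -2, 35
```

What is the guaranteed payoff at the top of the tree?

-33

C (Bob): min(32, -8, 7, 48) = -8
D (Bob): min(13, -28, 33, 50) = -28
B (Alice): max(-8, -28) = -8
F (Bob): min(18, 28, -47) = -47
G (Bob): min(-33, -14) = -33
E (Alice): max(-47, -33) = -33
I (Bob): min(-2, 35) = -2
H (Alice): max(-2, 22) = 22
Root (Bob): min(-8, -33, 22) = -33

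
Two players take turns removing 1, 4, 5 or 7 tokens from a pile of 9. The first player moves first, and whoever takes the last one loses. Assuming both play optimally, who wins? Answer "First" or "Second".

Compute winning (W) and losing (L) positions by backward induction:
i:   0  1  2  3  4  5  6  7  8  9
     W  L  W  L  W  W  W  W  W  L
Position 9 is L, so the second player wins.

Second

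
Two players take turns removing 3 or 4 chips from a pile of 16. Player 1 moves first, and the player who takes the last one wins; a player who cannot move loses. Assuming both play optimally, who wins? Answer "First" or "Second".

Compute winning (W) and losing (L) positions by backward induction:
i:   0  1  2  3  4  5  6  7  8  9 10 11 12 13 14 15 16
     L  L  L  W  W  W  W  L  L  L  W  W  W  W  L  L  L
Position 16 is L, so the second player wins.

Second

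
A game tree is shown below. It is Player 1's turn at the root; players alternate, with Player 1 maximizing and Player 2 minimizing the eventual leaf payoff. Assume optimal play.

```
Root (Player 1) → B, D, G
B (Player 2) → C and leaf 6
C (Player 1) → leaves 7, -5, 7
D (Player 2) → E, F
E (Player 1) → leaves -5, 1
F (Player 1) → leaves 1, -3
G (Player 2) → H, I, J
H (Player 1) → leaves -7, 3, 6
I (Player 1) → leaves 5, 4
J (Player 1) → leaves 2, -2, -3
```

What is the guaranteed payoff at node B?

C: max(7, -5, 7) = 7
B: min(7, 6) = 6

6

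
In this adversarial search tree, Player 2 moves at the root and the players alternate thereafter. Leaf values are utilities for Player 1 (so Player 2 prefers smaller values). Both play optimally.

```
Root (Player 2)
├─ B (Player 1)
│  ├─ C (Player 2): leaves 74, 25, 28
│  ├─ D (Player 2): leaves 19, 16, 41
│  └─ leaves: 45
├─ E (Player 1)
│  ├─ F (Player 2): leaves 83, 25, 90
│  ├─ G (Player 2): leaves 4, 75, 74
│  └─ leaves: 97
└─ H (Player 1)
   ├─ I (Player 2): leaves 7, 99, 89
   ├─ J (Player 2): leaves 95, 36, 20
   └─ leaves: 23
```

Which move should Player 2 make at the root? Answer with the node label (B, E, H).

H

C (Player 2): min(74, 25, 28) = 25
D (Player 2): min(19, 16, 41) = 16
B (Player 1): max(25, 16, 45) = 45
F (Player 2): min(83, 25, 90) = 25
G (Player 2): min(4, 75, 74) = 4
E (Player 1): max(25, 4, 97) = 97
I (Player 2): min(7, 99, 89) = 7
J (Player 2): min(95, 36, 20) = 20
H (Player 1): max(7, 20, 23) = 23
Root (Player 2): min(45, 97, 23) = 23
Player 2 picks the child with the lowest value: H (value 23).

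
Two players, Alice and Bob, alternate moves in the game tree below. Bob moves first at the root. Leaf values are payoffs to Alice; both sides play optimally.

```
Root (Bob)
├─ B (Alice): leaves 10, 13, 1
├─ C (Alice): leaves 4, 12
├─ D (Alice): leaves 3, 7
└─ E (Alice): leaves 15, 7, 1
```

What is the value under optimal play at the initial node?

B (Alice): max(10, 13, 1) = 13
C (Alice): max(4, 12) = 12
D (Alice): max(3, 7) = 7
E (Alice): max(15, 7, 1) = 15
Root (Bob): min(13, 12, 7, 15) = 7

7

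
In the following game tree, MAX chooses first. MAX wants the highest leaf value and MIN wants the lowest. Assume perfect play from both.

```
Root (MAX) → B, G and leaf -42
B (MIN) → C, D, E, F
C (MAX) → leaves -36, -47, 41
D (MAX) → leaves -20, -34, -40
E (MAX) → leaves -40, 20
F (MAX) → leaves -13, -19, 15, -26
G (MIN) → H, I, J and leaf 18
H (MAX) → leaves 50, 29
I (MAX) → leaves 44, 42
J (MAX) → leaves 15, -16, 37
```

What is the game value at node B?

-20

C: max(-36, -47, 41) = 41
D: max(-20, -34, -40) = -20
E: max(-40, 20) = 20
F: max(-13, -19, 15, -26) = 15
B: min(41, -20, 20, 15) = -20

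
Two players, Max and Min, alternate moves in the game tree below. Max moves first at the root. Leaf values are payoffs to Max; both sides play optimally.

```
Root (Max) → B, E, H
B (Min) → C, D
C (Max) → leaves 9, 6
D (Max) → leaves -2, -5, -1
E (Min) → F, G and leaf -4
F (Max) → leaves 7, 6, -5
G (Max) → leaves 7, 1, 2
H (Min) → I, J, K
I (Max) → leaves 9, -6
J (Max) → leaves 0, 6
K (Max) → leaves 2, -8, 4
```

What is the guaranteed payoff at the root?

C (Max): max(9, 6) = 9
D (Max): max(-2, -5, -1) = -1
B (Min): min(9, -1) = -1
F (Max): max(7, 6, -5) = 7
G (Max): max(7, 1, 2) = 7
E (Min): min(7, 7, -4) = -4
I (Max): max(9, -6) = 9
J (Max): max(0, 6) = 6
K (Max): max(2, -8, 4) = 4
H (Min): min(9, 6, 4) = 4
Root (Max): max(-1, -4, 4) = 4

4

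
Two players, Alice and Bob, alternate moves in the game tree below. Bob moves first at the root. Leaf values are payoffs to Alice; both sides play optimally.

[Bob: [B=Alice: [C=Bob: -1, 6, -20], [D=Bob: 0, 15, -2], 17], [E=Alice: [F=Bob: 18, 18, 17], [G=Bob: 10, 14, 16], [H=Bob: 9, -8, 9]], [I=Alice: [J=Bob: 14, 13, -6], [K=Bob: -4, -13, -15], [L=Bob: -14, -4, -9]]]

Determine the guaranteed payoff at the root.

-6

C (Bob): min(-1, 6, -20) = -20
D (Bob): min(0, 15, -2) = -2
B (Alice): max(-20, -2, 17) = 17
F (Bob): min(18, 18, 17) = 17
G (Bob): min(10, 14, 16) = 10
H (Bob): min(9, -8, 9) = -8
E (Alice): max(17, 10, -8) = 17
J (Bob): min(14, 13, -6) = -6
K (Bob): min(-4, -13, -15) = -15
L (Bob): min(-14, -4, -9) = -14
I (Alice): max(-6, -15, -14) = -6
Root (Bob): min(17, 17, -6) = -6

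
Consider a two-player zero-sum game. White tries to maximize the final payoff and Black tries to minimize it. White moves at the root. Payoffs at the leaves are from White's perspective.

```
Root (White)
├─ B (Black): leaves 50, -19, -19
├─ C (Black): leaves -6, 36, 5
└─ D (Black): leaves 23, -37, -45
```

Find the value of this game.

B (Black): min(50, -19, -19) = -19
C (Black): min(-6, 36, 5) = -6
D (Black): min(23, -37, -45) = -45
Root (White): max(-19, -6, -45) = -6

-6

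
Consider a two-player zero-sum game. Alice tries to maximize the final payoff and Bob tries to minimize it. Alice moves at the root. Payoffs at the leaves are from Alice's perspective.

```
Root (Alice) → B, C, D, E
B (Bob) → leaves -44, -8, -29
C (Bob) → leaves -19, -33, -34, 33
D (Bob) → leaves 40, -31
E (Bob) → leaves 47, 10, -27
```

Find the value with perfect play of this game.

B (Bob): min(-44, -8, -29) = -44
C (Bob): min(-19, -33, -34, 33) = -34
D (Bob): min(40, -31) = -31
E (Bob): min(47, 10, -27) = -27
Root (Alice): max(-44, -34, -31, -27) = -27

-27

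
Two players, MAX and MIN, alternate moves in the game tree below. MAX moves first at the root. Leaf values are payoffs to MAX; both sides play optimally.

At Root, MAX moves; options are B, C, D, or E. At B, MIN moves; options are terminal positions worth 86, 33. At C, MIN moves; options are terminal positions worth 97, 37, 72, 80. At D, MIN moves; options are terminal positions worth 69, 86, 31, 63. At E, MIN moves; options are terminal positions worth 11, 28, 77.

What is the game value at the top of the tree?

37

B (MIN): min(86, 33) = 33
C (MIN): min(97, 37, 72, 80) = 37
D (MIN): min(69, 86, 31, 63) = 31
E (MIN): min(11, 28, 77) = 11
Root (MAX): max(33, 37, 31, 11) = 37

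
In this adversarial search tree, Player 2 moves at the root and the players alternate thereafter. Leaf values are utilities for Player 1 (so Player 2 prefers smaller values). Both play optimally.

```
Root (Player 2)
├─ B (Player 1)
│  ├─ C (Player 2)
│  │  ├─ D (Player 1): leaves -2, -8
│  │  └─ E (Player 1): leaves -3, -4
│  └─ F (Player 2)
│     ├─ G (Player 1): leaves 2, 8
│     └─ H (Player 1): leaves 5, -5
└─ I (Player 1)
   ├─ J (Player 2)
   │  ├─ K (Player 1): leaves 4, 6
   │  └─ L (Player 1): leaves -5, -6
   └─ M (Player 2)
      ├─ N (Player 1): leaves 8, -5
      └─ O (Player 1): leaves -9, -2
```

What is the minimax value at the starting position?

D (Player 1): max(-2, -8) = -2
E (Player 1): max(-3, -4) = -3
C (Player 2): min(-2, -3) = -3
G (Player 1): max(2, 8) = 8
H (Player 1): max(5, -5) = 5
F (Player 2): min(8, 5) = 5
B (Player 1): max(-3, 5) = 5
K (Player 1): max(4, 6) = 6
L (Player 1): max(-5, -6) = -5
J (Player 2): min(6, -5) = -5
N (Player 1): max(8, -5) = 8
O (Player 1): max(-9, -2) = -2
M (Player 2): min(8, -2) = -2
I (Player 1): max(-5, -2) = -2
Root (Player 2): min(5, -2) = -2

-2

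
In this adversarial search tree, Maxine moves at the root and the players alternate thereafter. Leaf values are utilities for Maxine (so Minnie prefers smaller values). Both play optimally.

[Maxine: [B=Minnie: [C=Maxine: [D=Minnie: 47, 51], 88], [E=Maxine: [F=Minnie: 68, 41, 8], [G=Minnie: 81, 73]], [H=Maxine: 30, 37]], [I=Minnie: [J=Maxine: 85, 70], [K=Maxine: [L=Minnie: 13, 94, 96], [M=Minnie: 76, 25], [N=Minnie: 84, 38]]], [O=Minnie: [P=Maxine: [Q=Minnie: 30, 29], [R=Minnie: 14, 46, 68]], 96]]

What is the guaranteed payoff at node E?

73

F: min(68, 41, 8) = 8
G: min(81, 73) = 73
E: max(8, 73) = 73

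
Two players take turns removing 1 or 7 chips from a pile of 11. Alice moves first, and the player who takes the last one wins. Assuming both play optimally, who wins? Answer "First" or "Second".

Compute winning (W) and losing (L) positions by backward induction:
i:   0  1  2  3  4  5  6  7  8  9 10 11
     L  W  L  W  L  W  L  W  L  W  L  W
Position 11 is W, so the first player wins.

First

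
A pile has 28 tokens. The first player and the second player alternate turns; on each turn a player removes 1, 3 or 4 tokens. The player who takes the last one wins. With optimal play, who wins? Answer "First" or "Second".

Second

W/L table (W = player to move can force a win):
i:   0  1  2  3  4  5  6  7  8  9 10 11 12 13 14 15 16 17 18 19 20 21 22 23 24 25 26 27 28
     L  W  L  W  W  W  W  L  W  L  W  W  W  W  L  W  L  W  W  W  W  L  W  L  W  W  W  W  L
Position 28 is L, so the second player wins.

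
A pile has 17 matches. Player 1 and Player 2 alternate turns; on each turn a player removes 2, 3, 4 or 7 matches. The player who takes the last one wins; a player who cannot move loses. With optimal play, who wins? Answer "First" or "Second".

W/L table (W = player to move can force a win):
i:   0  1  2  3  4  5  6  7  8  9 10 11 12 13 14 15 16 17
     L  L  W  W  W  W  L  W  W  W  W  L  L  W  W  W  W  L
Position 17 is L, so the second player wins.

Second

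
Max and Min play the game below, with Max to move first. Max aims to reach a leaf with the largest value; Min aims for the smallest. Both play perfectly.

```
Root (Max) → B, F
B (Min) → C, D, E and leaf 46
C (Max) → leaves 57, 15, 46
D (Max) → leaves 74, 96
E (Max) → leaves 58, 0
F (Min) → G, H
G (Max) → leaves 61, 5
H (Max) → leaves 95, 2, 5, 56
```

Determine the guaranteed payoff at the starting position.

61

C (Max): max(57, 15, 46) = 57
D (Max): max(74, 96) = 96
E (Max): max(58, 0) = 58
B (Min): min(57, 96, 58, 46) = 46
G (Max): max(61, 5) = 61
H (Max): max(95, 2, 5, 56) = 95
F (Min): min(61, 95) = 61
Root (Max): max(46, 61) = 61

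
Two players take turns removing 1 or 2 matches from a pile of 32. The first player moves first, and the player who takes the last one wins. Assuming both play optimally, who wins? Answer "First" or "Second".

W/L table (W = player to move can force a win):
i:   0  1  2  3  4  5  6  7  8  9 10 11 12 13 14 15 16 17 18 19 20 21 22 23 24 25 26 27 28 29 30 31 32
     L  W  W  L  W  W  L  W  W  L  W  W  L  W  W  L  W  W  L  W  W  L  W  W  L  W  W  L  W  W  L  W  W
Position 32 is W, so the first player wins.

First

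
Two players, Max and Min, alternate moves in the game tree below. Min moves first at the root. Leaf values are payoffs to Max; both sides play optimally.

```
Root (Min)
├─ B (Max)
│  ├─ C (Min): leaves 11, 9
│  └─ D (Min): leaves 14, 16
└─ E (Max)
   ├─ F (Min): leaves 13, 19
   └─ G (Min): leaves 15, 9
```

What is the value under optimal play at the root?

13

C (Min): min(11, 9) = 9
D (Min): min(14, 16) = 14
B (Max): max(9, 14) = 14
F (Min): min(13, 19) = 13
G (Min): min(15, 9) = 9
E (Max): max(13, 9) = 13
Root (Min): min(14, 13) = 13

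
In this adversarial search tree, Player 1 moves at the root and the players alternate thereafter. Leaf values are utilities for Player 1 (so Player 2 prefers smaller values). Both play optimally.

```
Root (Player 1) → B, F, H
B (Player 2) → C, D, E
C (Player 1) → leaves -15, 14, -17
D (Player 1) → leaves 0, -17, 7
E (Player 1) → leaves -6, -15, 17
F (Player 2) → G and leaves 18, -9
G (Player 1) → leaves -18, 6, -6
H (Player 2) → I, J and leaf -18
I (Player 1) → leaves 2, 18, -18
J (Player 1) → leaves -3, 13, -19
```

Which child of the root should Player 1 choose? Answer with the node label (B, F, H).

B

C (Player 1): max(-15, 14, -17) = 14
D (Player 1): max(0, -17, 7) = 7
E (Player 1): max(-6, -15, 17) = 17
B (Player 2): min(14, 7, 17) = 7
G (Player 1): max(-18, 6, -6) = 6
F (Player 2): min(6, 18, -9) = -9
I (Player 1): max(2, 18, -18) = 18
J (Player 1): max(-3, 13, -19) = 13
H (Player 2): min(18, 13, -18) = -18
Root (Player 1): max(7, -9, -18) = 7
Player 1 picks the child with the highest value: B (value 7).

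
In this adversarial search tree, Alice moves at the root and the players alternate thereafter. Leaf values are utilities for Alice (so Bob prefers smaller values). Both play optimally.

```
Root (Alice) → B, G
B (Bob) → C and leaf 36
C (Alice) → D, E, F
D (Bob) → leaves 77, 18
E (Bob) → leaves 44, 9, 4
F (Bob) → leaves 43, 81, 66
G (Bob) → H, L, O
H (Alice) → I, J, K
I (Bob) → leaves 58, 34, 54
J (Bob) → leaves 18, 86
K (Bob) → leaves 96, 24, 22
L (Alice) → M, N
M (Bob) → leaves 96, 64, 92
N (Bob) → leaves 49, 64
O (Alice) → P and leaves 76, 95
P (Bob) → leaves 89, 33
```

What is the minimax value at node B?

D: min(77, 18) = 18
E: min(44, 9, 4) = 4
F: min(43, 81, 66) = 43
C: max(18, 4, 43) = 43
B: min(43, 36) = 36

36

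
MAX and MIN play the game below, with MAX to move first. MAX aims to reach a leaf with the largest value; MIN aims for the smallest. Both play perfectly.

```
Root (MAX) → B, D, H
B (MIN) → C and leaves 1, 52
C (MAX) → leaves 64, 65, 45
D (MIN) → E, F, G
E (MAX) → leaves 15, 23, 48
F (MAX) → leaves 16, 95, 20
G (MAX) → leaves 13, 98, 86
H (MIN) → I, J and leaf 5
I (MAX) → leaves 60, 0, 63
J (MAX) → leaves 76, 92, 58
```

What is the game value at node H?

5

I: max(60, 0, 63) = 63
J: max(76, 92, 58) = 92
H: min(63, 92, 5) = 5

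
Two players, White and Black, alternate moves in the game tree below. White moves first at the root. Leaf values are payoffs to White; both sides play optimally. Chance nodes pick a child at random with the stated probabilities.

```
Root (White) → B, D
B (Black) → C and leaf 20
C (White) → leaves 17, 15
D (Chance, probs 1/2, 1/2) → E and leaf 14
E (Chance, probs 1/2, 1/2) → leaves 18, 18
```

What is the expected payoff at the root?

17

C (White): max(17, 15) = 17
B (Black): min(17, 20) = 17
E (Chance): 1/2·18 + 1/2·18 = 18
D (Chance): 1/2·18 + 1/2·14 = 16
Root (White): max(17, 16) = 17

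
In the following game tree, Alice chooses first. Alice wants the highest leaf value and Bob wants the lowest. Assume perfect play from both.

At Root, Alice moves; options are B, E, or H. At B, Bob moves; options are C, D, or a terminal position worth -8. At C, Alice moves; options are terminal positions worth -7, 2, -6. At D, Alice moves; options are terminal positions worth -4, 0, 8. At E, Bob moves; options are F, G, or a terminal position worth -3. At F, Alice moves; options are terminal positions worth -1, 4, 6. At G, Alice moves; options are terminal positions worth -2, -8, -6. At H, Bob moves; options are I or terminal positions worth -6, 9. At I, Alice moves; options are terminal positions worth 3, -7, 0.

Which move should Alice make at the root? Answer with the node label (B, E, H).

C (Alice): max(-7, 2, -6) = 2
D (Alice): max(-4, 0, 8) = 8
B (Bob): min(2, 8, -8) = -8
F (Alice): max(-1, 4, 6) = 6
G (Alice): max(-2, -8, -6) = -2
E (Bob): min(6, -2, -3) = -3
I (Alice): max(3, -7, 0) = 3
H (Bob): min(3, -6, 9) = -6
Root (Alice): max(-8, -3, -6) = -3
Alice picks the child with the highest value: E (value -3).

E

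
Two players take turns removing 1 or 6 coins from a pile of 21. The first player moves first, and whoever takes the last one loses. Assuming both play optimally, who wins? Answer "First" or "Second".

Mark each pile size as W (mover wins) or L (mover loses):
i:   0  1  2  3  4  5  6  7  8  9 10 11 12 13 14 15 16 17 18 19 20 21
     W  L  W  L  W  L  W  W  L  W  L  W  L  W  W  L  W  L  W  L  W  W
Position 21 is W, so the first player wins.

First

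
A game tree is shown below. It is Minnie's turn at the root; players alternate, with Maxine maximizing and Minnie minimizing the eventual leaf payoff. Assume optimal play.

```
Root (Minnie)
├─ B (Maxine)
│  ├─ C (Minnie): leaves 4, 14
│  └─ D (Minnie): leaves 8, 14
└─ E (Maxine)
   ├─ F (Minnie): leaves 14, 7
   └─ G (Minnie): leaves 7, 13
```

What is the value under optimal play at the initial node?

C (Minnie): min(4, 14) = 4
D (Minnie): min(8, 14) = 8
B (Maxine): max(4, 8) = 8
F (Minnie): min(14, 7) = 7
G (Minnie): min(7, 13) = 7
E (Maxine): max(7, 7) = 7
Root (Minnie): min(8, 7) = 7

7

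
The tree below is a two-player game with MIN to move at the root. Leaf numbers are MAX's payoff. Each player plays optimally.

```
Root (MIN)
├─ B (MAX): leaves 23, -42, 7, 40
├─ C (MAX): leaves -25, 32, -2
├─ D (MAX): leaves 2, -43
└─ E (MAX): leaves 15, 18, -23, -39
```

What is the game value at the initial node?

B (MAX): max(23, -42, 7, 40) = 40
C (MAX): max(-25, 32, -2) = 32
D (MAX): max(2, -43) = 2
E (MAX): max(15, 18, -23, -39) = 18
Root (MIN): min(40, 32, 2, 18) = 2

2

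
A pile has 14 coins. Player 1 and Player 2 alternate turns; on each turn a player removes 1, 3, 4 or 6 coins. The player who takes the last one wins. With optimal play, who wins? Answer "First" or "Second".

W/L table (W = player to move can force a win):
i:   0  1  2  3  4  5  6  7  8  9 10 11 12 13 14
     L  W  L  W  W  W  W  L  W  L  W  W  W  W  L
Position 14 is L, so the second player wins.

Second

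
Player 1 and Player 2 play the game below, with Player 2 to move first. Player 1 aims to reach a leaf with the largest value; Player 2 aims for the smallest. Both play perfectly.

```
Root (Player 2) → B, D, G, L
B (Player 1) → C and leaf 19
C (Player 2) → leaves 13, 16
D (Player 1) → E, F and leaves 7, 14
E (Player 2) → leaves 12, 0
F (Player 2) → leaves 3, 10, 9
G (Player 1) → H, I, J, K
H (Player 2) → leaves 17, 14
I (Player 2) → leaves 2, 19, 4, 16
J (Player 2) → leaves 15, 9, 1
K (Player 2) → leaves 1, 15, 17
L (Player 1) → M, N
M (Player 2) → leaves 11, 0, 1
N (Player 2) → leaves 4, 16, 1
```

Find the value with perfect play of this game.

1

C (Player 2): min(13, 16) = 13
B (Player 1): max(13, 19) = 19
E (Player 2): min(12, 0) = 0
F (Player 2): min(3, 10, 9) = 3
D (Player 1): max(0, 3, 7, 14) = 14
H (Player 2): min(17, 14) = 14
I (Player 2): min(2, 19, 4, 16) = 2
J (Player 2): min(15, 9, 1) = 1
K (Player 2): min(1, 15, 17) = 1
G (Player 1): max(14, 2, 1, 1) = 14
M (Player 2): min(11, 0, 1) = 0
N (Player 2): min(4, 16, 1) = 1
L (Player 1): max(0, 1) = 1
Root (Player 2): min(19, 14, 14, 1) = 1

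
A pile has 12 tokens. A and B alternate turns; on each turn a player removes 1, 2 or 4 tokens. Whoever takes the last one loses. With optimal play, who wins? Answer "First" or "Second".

First

Compute winning (W) and losing (L) positions by backward induction:
i:   0  1  2  3  4  5  6  7  8  9 10 11 12
     W  L  W  W  L  W  W  L  W  W  L  W  W
Position 12 is W, so the first player wins.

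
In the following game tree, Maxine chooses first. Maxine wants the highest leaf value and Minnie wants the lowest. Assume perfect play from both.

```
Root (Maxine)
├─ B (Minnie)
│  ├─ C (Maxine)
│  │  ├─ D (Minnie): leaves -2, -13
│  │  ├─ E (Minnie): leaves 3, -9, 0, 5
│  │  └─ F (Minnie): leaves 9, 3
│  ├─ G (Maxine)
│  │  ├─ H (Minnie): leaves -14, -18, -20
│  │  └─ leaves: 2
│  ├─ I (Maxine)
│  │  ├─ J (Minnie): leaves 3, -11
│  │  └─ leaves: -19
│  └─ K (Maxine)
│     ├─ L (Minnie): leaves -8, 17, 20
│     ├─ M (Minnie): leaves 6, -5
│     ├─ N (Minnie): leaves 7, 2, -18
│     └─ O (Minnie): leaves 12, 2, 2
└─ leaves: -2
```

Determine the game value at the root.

-2

D (Minnie): min(-2, -13) = -13
E (Minnie): min(3, -9, 0, 5) = -9
F (Minnie): min(9, 3) = 3
C (Maxine): max(-13, -9, 3) = 3
H (Minnie): min(-14, -18, -20) = -20
G (Maxine): max(-20, 2) = 2
J (Minnie): min(3, -11) = -11
I (Maxine): max(-11, -19) = -11
L (Minnie): min(-8, 17, 20) = -8
M (Minnie): min(6, -5) = -5
N (Minnie): min(7, 2, -18) = -18
O (Minnie): min(12, 2, 2) = 2
K (Maxine): max(-8, -5, -18, 2) = 2
B (Minnie): min(3, 2, -11, 2) = -11
Root (Maxine): max(-11, -2) = -2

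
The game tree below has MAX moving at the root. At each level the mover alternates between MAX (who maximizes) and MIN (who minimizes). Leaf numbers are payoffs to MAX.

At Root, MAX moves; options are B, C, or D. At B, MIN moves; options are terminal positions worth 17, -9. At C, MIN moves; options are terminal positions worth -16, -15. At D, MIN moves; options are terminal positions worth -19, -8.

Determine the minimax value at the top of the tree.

-9

B (MIN): min(17, -9) = -9
C (MIN): min(-16, -15) = -16
D (MIN): min(-19, -8) = -19
Root (MAX): max(-9, -16, -19) = -9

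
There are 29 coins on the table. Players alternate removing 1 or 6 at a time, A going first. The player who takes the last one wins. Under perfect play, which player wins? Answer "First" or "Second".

First

Mark each pile size as W (mover wins) or L (mover loses):
i:   0  1  2  3  4  5  6  7  8  9 10 11 12 13 14 15 16 17 18 19 20 21 22 23 24 25 26 27 28 29
     L  W  L  W  L  W  W  L  W  L  W  L  W  W  L  W  L  W  L  W  W  L  W  L  W  L  W  W  L  W
Position 29 is W, so the first player wins.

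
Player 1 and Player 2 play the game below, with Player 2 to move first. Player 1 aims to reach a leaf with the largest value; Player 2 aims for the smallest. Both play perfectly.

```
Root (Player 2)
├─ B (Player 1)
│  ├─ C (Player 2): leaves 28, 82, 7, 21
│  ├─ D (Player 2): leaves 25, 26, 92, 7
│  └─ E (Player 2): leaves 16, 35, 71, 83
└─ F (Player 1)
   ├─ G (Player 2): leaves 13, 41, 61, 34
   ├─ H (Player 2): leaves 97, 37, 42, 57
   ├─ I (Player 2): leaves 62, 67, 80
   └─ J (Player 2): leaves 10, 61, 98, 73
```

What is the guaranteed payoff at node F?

G: min(13, 41, 61, 34) = 13
H: min(97, 37, 42, 57) = 37
I: min(62, 67, 80) = 62
J: min(10, 61, 98, 73) = 10
F: max(13, 37, 62, 10) = 62

62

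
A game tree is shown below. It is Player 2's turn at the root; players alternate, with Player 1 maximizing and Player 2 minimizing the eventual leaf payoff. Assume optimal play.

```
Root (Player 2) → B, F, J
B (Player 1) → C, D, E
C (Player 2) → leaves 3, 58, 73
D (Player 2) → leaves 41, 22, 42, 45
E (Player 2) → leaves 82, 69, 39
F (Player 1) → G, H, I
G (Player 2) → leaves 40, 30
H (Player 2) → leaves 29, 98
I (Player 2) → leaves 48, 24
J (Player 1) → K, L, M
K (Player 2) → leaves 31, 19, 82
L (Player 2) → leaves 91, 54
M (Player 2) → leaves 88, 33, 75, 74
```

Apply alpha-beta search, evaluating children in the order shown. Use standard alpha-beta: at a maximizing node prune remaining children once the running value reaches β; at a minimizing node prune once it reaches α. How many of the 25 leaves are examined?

C [α=-∞,β=+∞]: v=3
D [α=3,β=+∞]: v=22
E [α=22,β=+∞]: v=39
B [α=-∞,β=+∞]: v=39
G [α=-∞,β=39]: v=30
H [α=30,β=39]: v=29 after child 1 ≤ α → α-cutoff, skip 1
I [α=30,β=39]: v=24
F [α=-∞,β=39]: v=30
K [α=-∞,β=30]: v=19
L [α=19,β=30]: v=54
J [α=-∞,β=30]: v=54 after child 2 ≥ β → β-cutoff, skip 1
Root [α=-∞,β=+∞]: v=30
Leaves evaluated: 20 of 25.

20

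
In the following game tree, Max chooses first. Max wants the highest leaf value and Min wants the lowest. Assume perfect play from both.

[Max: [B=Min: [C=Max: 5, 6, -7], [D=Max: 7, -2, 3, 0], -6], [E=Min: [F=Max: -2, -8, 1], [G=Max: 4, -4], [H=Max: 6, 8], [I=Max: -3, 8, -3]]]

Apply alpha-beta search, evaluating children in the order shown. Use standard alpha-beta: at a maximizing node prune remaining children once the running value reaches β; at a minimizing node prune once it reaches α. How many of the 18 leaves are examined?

12

C [α=-∞,β=+∞]: v=6
D [α=-∞,β=6]: v=7 after child 1 ≥ β → β-cutoff, skip 3
B [α=-∞,β=+∞]: v=-6
F [α=-6,β=+∞]: v=1
G [α=-6,β=1]: v=4 after child 1 ≥ β → β-cutoff, skip 1
H [α=-6,β=1]: v=6 after child 1 ≥ β → β-cutoff, skip 1
I [α=-6,β=1]: v=8 after child 2 ≥ β → β-cutoff, skip 1
E [α=-6,β=+∞]: v=1
Root [α=-∞,β=+∞]: v=1
Leaves evaluated: 12 of 18.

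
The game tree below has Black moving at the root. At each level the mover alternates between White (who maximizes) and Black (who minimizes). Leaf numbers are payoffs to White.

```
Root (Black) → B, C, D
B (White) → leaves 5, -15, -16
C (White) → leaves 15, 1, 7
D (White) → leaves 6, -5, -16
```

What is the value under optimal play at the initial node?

5

B (White): max(5, -15, -16) = 5
C (White): max(15, 1, 7) = 15
D (White): max(6, -5, -16) = 6
Root (Black): min(5, 15, 6) = 5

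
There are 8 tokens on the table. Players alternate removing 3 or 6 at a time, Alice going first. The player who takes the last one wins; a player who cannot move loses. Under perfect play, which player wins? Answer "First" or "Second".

First

Positions where the player to move wins (W) vs loses (L):
i:   0  1  2  3  4  5  6  7  8
     L  L  L  W  W  W  W  W  W
Position 8 is W, so the first player wins.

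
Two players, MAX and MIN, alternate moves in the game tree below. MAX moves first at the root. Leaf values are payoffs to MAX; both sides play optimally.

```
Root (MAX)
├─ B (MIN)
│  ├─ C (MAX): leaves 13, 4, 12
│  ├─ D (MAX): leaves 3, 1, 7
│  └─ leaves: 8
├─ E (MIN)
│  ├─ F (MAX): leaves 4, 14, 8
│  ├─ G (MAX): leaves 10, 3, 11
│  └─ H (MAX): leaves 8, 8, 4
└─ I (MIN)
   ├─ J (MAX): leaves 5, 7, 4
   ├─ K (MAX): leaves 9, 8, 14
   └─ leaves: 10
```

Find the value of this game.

8

C (MAX): max(13, 4, 12) = 13
D (MAX): max(3, 1, 7) = 7
B (MIN): min(13, 7, 8) = 7
F (MAX): max(4, 14, 8) = 14
G (MAX): max(10, 3, 11) = 11
H (MAX): max(8, 8, 4) = 8
E (MIN): min(14, 11, 8) = 8
J (MAX): max(5, 7, 4) = 7
K (MAX): max(9, 8, 14) = 14
I (MIN): min(7, 14, 10) = 7
Root (MAX): max(7, 8, 7) = 8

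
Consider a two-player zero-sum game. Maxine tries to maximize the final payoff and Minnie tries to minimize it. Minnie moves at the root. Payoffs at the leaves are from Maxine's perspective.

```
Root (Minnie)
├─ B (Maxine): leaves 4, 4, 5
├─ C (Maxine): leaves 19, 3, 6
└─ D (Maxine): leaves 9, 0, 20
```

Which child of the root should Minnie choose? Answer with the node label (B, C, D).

B

B (Maxine): max(4, 4, 5) = 5
C (Maxine): max(19, 3, 6) = 19
D (Maxine): max(9, 0, 20) = 20
Root (Minnie): min(5, 19, 20) = 5
Minnie picks the child with the lowest value: B (value 5).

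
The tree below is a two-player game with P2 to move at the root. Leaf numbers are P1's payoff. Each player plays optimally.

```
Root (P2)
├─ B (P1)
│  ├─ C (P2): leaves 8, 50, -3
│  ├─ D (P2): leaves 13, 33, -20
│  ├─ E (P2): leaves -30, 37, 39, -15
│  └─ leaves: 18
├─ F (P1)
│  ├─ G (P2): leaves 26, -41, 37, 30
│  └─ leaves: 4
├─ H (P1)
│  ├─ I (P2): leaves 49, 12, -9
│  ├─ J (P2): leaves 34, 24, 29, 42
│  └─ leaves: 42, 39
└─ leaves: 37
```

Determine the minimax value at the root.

4

C (P2): min(8, 50, -3) = -3
D (P2): min(13, 33, -20) = -20
E (P2): min(-30, 37, 39, -15) = -30
B (P1): max(-3, -20, -30, 18) = 18
G (P2): min(26, -41, 37, 30) = -41
F (P1): max(-41, 4) = 4
I (P2): min(49, 12, -9) = -9
J (P2): min(34, 24, 29, 42) = 24
H (P1): max(-9, 24, 42, 39) = 42
Root (P2): min(18, 4, 42, 37) = 4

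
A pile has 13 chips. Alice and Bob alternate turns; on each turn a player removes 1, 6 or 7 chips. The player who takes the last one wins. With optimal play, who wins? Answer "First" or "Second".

Mark each pile size as W (mover wins) or L (mover loses):
i:   0  1  2  3  4  5  6  7  8  9 10 11 12 13
     L  W  L  W  L  W  W  W  W  W  W  W  L  W
Position 13 is W, so the first player wins.

First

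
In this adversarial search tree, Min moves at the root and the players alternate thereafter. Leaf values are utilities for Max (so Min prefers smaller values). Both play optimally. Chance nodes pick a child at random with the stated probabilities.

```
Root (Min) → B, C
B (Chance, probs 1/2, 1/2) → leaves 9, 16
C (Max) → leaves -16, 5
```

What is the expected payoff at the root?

5

B (Chance): 1/2·9 + 1/2·16 = 12.5
C (Max): max(-16, 5) = 5
Root (Min): min(12.5, 5) = 5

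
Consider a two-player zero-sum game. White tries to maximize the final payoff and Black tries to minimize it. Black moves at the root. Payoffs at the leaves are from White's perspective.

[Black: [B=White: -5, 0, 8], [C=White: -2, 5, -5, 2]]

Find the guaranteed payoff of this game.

B (White): max(-5, 0, 8) = 8
C (White): max(-2, 5, -5, 2) = 5
Root (Black): min(8, 5) = 5

5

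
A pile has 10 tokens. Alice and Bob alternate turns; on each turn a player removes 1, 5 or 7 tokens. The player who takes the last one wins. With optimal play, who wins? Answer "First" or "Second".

Second

i:   0  1  2  3  4  5  6  7  8  9 10
     L  W  L  W  L  W  L  W  L  W  L
Position 10 is L, so the second player wins.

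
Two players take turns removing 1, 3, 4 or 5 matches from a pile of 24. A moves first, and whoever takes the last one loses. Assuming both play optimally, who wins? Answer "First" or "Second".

First

W/L table (W = player to move can force a win):
i:   0  1  2  3  4  5  6  7  8  9 10 11 12 13 14 15 16 17 18 19 20 21 22 23 24
     W  L  W  L  W  W  W  W  W  L  W  L  W  W  W  W  W  L  W  L  W  W  W  W  W
Position 24 is W, so the first player wins.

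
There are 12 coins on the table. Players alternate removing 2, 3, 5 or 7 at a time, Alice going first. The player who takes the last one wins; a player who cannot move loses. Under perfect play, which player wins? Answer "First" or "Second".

First

W/L table (W = player to move can force a win):
i:   0  1  2  3  4  5  6  7  8  9 10 11 12
     L  L  W  W  W  W  W  W  W  L  L  W  W
Position 12 is W, so the first player wins.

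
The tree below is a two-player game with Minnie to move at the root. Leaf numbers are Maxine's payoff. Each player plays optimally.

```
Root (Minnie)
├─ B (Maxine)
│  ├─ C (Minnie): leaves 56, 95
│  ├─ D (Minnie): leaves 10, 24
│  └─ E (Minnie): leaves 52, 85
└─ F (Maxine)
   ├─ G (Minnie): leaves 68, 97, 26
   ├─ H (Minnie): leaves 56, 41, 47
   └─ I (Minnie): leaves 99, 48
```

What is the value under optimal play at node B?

C: min(56, 95) = 56
D: min(10, 24) = 10
E: min(52, 85) = 52
B: max(56, 10, 52) = 56

56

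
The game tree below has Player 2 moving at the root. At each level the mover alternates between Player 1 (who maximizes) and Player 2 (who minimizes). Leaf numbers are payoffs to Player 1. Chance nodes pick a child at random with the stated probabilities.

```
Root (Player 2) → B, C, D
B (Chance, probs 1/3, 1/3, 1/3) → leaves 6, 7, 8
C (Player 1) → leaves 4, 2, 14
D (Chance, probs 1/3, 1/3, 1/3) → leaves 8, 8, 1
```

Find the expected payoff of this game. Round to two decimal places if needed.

5.67

B (Chance): 1/3·6 + 1/3·7 + 1/3·8 = 7
C (Player 1): max(4, 2, 14) = 14
D (Chance): 1/3·8 + 1/3·8 + 1/3·1 = 5.67
Root (Player 2): min(7, 14, 5.67) = 5.67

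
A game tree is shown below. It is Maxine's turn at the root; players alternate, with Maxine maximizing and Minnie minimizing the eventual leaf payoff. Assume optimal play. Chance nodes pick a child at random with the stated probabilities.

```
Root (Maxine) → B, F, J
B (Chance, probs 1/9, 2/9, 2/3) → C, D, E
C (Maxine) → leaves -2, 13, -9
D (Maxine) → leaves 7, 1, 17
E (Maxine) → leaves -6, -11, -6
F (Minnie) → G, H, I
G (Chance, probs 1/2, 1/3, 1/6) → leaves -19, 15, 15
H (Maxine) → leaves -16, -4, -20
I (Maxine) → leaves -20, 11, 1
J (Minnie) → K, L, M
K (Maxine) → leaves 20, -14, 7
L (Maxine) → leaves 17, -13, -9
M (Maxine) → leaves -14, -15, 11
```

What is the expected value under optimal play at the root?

11

C (Maxine): max(-2, 13, -9) = 13
D (Maxine): max(7, 1, 17) = 17
E (Maxine): max(-6, -11, -6) = -6
B (Chance): 1/9·13 + 2/9·17 + 2/3·-6 = 1.22
G (Chance): 1/2·-19 + 1/3·15 + 1/6·15 = -2
H (Maxine): max(-16, -4, -20) = -4
I (Maxine): max(-20, 11, 1) = 11
F (Minnie): min(-2, -4, 11) = -4
K (Maxine): max(20, -14, 7) = 20
L (Maxine): max(17, -13, -9) = 17
M (Maxine): max(-14, -15, 11) = 11
J (Minnie): min(20, 17, 11) = 11
Root (Maxine): max(1.22, -4, 11) = 11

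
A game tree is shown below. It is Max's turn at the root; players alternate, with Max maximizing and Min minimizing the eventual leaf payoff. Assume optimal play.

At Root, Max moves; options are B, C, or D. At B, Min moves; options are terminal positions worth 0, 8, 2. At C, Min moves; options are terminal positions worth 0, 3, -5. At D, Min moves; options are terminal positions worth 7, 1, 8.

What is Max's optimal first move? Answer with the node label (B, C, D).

B (Min): min(0, 8, 2) = 0
C (Min): min(0, 3, -5) = -5
D (Min): min(7, 1, 8) = 1
Root (Max): max(0, -5, 1) = 1
Max picks the child with the highest value: D (value 1).

D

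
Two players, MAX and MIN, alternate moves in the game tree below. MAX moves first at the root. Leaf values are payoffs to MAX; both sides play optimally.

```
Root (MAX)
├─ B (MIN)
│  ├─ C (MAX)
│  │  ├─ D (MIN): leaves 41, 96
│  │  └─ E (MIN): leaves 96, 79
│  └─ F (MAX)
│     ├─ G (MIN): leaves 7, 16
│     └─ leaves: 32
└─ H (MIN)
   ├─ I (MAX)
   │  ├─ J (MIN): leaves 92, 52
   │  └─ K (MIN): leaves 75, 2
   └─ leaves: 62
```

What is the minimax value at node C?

79

D: min(41, 96) = 41
E: min(96, 79) = 79
C: max(41, 79) = 79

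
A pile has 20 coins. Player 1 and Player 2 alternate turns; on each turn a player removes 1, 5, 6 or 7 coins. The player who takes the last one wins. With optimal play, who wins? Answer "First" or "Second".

First

Positions where the player to move wins (W) vs loses (L):
i:   0  1  2  3  4  5  6  7  8  9 10 11 12 13 14 15 16 17 18 19 20
     L  W  L  W  L  W  W  W  W  W  W  W  L  W  L  W  L  W  W  W  W
Position 20 is W, so the first player wins.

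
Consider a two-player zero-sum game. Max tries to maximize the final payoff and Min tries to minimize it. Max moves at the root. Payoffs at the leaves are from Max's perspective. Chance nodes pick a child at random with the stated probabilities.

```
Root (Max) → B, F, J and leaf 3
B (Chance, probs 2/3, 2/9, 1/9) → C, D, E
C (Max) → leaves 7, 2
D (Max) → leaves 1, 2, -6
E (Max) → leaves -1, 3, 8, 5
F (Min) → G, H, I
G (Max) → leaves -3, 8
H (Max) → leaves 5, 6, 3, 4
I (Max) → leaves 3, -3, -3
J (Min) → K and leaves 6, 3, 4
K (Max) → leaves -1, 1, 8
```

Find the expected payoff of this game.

6

C (Max): max(7, 2) = 7
D (Max): max(1, 2, -6) = 2
E (Max): max(-1, 3, 8, 5) = 8
B (Chance): 2/3·7 + 2/9·2 + 1/9·8 = 6
G (Max): max(-3, 8) = 8
H (Max): max(5, 6, 3, 4) = 6
I (Max): max(3, -3, -3) = 3
F (Min): min(8, 6, 3) = 3
K (Max): max(-1, 1, 8) = 8
J (Min): min(8, 6, 3, 4) = 3
Root (Max): max(6, 3, 3, 3) = 6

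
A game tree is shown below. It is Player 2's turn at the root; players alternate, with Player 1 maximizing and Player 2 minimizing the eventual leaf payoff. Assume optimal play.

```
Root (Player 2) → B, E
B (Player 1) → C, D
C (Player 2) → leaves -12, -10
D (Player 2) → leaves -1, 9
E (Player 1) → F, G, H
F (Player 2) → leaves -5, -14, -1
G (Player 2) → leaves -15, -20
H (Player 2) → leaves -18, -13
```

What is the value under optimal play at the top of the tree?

-14

C (Player 2): min(-12, -10) = -12
D (Player 2): min(-1, 9) = -1
B (Player 1): max(-12, -1) = -1
F (Player 2): min(-5, -14, -1) = -14
G (Player 2): min(-15, -20) = -20
H (Player 2): min(-18, -13) = -18
E (Player 1): max(-14, -20, -18) = -14
Root (Player 2): min(-1, -14) = -14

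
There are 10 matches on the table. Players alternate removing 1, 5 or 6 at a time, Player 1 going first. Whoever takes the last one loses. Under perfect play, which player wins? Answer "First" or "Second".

First

i:   0  1  2  3  4  5  6  7  8  9 10
     W  L  W  L  W  L  W  W  W  W  W
Position 10 is W, so the first player wins.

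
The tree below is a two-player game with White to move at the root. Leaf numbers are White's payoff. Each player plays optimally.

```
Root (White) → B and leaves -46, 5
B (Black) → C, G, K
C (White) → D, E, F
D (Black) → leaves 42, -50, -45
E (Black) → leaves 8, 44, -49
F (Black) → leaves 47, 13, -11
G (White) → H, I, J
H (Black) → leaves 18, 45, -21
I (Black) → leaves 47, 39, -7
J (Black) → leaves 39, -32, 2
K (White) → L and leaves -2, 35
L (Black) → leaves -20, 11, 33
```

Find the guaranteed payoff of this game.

5

D (Black): min(42, -50, -45) = -50
E (Black): min(8, 44, -49) = -49
F (Black): min(47, 13, -11) = -11
C (White): max(-50, -49, -11) = -11
H (Black): min(18, 45, -21) = -21
I (Black): min(47, 39, -7) = -7
J (Black): min(39, -32, 2) = -32
G (White): max(-21, -7, -32) = -7
L (Black): min(-20, 11, 33) = -20
K (White): max(-20, -2, 35) = 35
B (Black): min(-11, -7, 35) = -11
Root (White): max(-11, -46, 5) = 5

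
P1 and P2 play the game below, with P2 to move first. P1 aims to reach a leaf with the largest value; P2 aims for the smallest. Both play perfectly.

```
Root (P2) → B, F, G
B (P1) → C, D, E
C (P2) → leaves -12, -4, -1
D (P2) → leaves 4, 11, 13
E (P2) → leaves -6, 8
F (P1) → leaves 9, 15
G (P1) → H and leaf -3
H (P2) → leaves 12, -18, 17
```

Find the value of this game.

-3

C (P2): min(-12, -4, -1) = -12
D (P2): min(4, 11, 13) = 4
E (P2): min(-6, 8) = -6
B (P1): max(-12, 4, -6) = 4
F (P1): max(9, 15) = 15
H (P2): min(12, -18, 17) = -18
G (P1): max(-18, -3) = -3
Root (P2): min(4, 15, -3) = -3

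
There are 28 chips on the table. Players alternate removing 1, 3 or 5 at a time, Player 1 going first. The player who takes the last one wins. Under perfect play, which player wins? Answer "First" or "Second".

Second

Positions where the player to move wins (W) vs loses (L):
i:   0  1  2  3  4  5  6  7  8  9 10 11 12 13 14 15 16 17 18 19 20 21 22 23 24 25 26 27 28
     L  W  L  W  L  W  L  W  L  W  L  W  L  W  L  W  L  W  L  W  L  W  L  W  L  W  L  W  L
Position 28 is L, so the second player wins.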